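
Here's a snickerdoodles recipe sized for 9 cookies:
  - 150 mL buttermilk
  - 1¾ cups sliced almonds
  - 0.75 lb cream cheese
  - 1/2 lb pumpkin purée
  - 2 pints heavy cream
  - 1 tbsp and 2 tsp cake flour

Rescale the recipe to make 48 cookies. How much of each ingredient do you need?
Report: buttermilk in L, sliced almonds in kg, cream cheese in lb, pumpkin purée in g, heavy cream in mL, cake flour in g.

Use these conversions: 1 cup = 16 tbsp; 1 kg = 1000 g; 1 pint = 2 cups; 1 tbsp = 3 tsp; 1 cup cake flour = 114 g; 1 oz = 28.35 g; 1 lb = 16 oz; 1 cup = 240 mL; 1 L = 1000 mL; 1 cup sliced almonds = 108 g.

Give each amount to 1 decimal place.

Scaling factor: 48/9 = 16/3.
buttermilk: 150 mL × 16/3 ÷ 1000 mL/L = 0.8 L
sliced almonds: 1.75 cup × 16/3 × 108 g/cup ÷ 1000 g/kg ≈ 1.0 kg
cream cheese: 0.75 lb × 16/3 = 4.0 lb
pumpkin purée: 0.5 lb × 16/3 × 16 oz/lb × 28.35 g/oz = 1209.6 g
heavy cream: 2 pint × 16/3 × 2 cup/pint × 240 mL/cup = 5120.0 mL
cake flour: (1 tbsp + 2 tsp = 5/3 tbsp) × 16/3 ÷ 16 tbsp/cup × 114 g/cup ≈ 63.3 g

buttermilk: 0.8 L; sliced almonds: 1.0 kg; cream cheese: 4.0 lb; pumpkin purée: 1209.6 g; heavy cream: 5120.0 mL; cake flour: 63.3 g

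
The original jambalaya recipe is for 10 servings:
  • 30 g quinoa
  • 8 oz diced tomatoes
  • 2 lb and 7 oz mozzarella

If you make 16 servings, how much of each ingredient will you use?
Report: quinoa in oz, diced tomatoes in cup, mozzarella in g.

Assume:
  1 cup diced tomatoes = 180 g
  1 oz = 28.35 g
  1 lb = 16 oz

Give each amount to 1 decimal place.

quinoa: 1.7 oz; diced tomatoes: 2.0 cup; mozzarella: 1769.0 g

Scaling factor: 16/10 = 8/5 = 1.6.
quinoa: 30 g × 8/5 ÷ 28.35 g/oz ≈ 1.7 oz
diced tomatoes: 8 oz × 8/5 × 28.35 g/oz ÷ 180 g/cup ≈ 2.0 cup
mozzarella: (2 lb + 7 oz = 2.4375 lb) × 8/5 × 16 oz/lb × 28.35 g/oz ≈ 1769.0 g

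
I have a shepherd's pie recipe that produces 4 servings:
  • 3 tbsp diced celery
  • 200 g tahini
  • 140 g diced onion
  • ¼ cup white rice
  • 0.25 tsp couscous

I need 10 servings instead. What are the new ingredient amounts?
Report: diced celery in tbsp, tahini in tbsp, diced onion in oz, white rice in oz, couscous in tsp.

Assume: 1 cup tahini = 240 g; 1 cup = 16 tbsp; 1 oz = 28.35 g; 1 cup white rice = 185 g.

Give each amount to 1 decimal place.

diced celery: 7.5 tbsp; tahini: 33.3 tbsp; diced onion: 12.3 oz; white rice: 4.1 oz; couscous: 0.6 tsp

Scaling factor: 10/4 = 5/2 = 2.5.
diced celery: 3 tbsp × 5/2 = 7.5 tbsp
tahini: 200 g × 5/2 ÷ 240 g/cup × 16 tbsp/cup ≈ 33.3 tbsp
diced onion: 140 g × 5/2 ÷ 28.35 g/oz ≈ 12.3 oz
white rice: 0.25 cup × 5/2 × 185 g/cup ÷ 28.35 g/oz ≈ 4.1 oz
couscous: 0.25 tsp × 5/2 ≈ 0.6 tsp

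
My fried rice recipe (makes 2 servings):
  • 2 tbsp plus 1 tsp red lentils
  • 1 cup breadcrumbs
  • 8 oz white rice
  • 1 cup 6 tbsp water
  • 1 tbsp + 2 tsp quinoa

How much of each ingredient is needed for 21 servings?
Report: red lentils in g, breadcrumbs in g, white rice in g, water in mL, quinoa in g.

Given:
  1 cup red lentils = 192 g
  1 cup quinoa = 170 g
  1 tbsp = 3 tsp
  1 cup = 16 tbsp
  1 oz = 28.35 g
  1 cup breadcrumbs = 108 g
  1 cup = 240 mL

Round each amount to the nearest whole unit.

red lentils: 294 g; breadcrumbs: 1134 g; white rice: 2381 g; water: 3465 mL; quinoa: 186 g

Scaling factor: 21/2 = 10.5.
red lentils: (2 tbsp + 1 tsp = 7/3 tbsp) × 21/2 ÷ 16 tbsp/cup × 192 g/cup = 294 g
breadcrumbs: 1 cup × 21/2 × 108 g/cup = 1134 g
white rice: 8 oz × 21/2 × 28.35 g/oz ≈ 2381 g
water: (1 cup + 6 tbsp = 1.375 cup) × 21/2 × 240 mL/cup = 3465 mL
quinoa: (1 tbsp + 2 tsp = 5/3 tbsp) × 21/2 ÷ 16 tbsp/cup × 170 g/cup ≈ 186 g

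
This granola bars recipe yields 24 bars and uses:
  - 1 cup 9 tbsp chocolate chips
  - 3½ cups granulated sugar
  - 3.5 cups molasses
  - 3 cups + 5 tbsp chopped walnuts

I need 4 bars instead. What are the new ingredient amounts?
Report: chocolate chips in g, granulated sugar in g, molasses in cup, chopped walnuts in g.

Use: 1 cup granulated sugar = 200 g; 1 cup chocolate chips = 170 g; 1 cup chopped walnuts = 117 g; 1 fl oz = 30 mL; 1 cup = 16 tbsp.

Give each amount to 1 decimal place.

chocolate chips: 44.3 g; granulated sugar: 116.7 g; molasses: 0.6 cup; chopped walnuts: 64.6 g

Scaling factor: 4/24 = 1/6.
chocolate chips: (1 cup + 9 tbsp = 1.5625 cup) × 1/6 × 170 g/cup ≈ 44.3 g
granulated sugar: 3.5 cup × 1/6 × 200 g/cup ≈ 116.7 g
molasses: 3.5 cup × 1/6 ≈ 0.6 cup
chopped walnuts: (3 cup + 5 tbsp = 3.3125 cup) × 1/6 × 117 g/cup ≈ 64.6 g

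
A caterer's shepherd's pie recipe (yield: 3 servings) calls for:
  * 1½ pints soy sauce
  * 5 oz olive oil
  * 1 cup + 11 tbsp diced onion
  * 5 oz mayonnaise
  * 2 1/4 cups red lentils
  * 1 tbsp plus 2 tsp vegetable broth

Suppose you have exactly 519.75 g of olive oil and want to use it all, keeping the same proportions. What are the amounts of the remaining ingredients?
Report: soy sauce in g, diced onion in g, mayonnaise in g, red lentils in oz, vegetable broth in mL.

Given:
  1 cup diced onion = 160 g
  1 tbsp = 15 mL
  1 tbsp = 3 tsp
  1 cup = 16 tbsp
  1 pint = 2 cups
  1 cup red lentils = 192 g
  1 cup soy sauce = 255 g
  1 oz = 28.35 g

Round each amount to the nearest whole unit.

The original recipe has 141.75 g of olive oil, so the scaling factor is 519.75 ÷ 141.75 = 11/3.
soy sauce: 1.5 pint × 11/3 × 2 cup/pint × 255 g/cup = 2805 g
diced onion: (1 cup + 11 tbsp = 1.6875 cup) × 11/3 × 160 g/cup = 990 g
mayonnaise: 5 oz × 11/3 × 28.35 g/oz ≈ 520 g
red lentils: 2.25 cup × 11/3 × 192 g/cup ÷ 28.35 g/oz ≈ 56 oz
vegetable broth: (1 tbsp + 2 tsp = 5/3 tbsp) × 11/3 × 15 mL/tbsp ≈ 92 mL

soy sauce: 2805 g; diced onion: 990 g; mayonnaise: 520 g; red lentils: 56 oz; vegetable broth: 92 mL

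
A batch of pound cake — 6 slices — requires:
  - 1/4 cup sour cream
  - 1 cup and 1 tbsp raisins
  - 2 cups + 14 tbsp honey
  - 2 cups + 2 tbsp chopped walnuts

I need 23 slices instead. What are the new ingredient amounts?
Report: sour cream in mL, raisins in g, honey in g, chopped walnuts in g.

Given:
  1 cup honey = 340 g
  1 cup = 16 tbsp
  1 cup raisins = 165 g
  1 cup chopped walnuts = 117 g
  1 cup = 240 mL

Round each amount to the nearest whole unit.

Scaling factor: 23/6.
sour cream: 0.25 cup × 23/6 × 240 mL/cup = 230 mL
raisins: (1 cup + 1 tbsp = 1.0625 cup) × 23/6 × 165 g/cup ≈ 672 g
honey: (2 cup + 14 tbsp = 2.875 cup) × 23/6 × 340 g/cup ≈ 3747 g
chopped walnuts: (2 cup + 2 tbsp = 2.125 cup) × 23/6 × 117 g/cup ≈ 953 g

sour cream: 230 mL; raisins: 672 g; honey: 3747 g; chopped walnuts: 953 g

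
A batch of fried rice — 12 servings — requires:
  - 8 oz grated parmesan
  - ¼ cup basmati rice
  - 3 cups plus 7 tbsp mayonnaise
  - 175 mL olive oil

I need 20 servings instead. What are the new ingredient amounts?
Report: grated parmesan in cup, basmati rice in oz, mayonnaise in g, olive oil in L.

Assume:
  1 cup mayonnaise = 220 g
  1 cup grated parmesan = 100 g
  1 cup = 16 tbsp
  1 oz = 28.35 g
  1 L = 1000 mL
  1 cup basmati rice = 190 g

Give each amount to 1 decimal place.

grated parmesan: 3.8 cup; basmati rice: 2.8 oz; mayonnaise: 1260.4 g; olive oil: 0.3 L

Scaling factor: 20/12 = 5/3.
grated parmesan: 8 oz × 5/3 × 28.35 g/oz ÷ 100 g/cup ≈ 3.8 cup
basmati rice: 0.25 cup × 5/3 × 190 g/cup ÷ 28.35 g/oz ≈ 2.8 oz
mayonnaise: (3 cup + 7 tbsp = 3.4375 cup) × 5/3 × 220 g/cup ≈ 1260.4 g
olive oil: 175 mL × 5/3 ÷ 1000 mL/L ≈ 0.3 L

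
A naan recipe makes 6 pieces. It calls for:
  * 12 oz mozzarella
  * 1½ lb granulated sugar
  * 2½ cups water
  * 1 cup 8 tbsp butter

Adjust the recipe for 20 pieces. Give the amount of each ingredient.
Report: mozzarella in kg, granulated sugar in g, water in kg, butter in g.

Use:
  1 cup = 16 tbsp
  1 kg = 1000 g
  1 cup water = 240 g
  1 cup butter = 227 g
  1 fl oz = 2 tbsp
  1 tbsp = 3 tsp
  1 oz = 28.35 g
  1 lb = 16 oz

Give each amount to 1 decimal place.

mozzarella: 1.1 kg; granulated sugar: 2268.0 g; water: 2.0 kg; butter: 1135.0 g

Scaling factor: 20/6 = 10/3.
mozzarella: 12 oz × 10/3 × 28.35 g/oz ÷ 1000 g/kg ≈ 1.1 kg
granulated sugar: 1.5 lb × 10/3 × 16 oz/lb × 28.35 g/oz = 2268.0 g
water: 2.5 cup × 10/3 × 240 g/cup ÷ 1000 g/kg = 2.0 kg
butter: (1 cup + 8 tbsp = 1.5 cup) × 10/3 × 227 g/cup = 1135.0 g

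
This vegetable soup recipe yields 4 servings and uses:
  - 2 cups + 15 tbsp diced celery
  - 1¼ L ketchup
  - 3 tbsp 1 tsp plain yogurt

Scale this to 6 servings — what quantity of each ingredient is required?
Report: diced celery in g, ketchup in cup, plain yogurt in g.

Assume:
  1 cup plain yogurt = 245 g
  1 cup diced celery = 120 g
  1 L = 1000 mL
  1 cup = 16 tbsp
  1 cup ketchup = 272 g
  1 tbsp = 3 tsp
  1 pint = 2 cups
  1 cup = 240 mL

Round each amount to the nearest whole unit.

diced celery: 529 g; ketchup: 8 cup; plain yogurt: 77 g

Scaling factor: 6/4 = 3/2 = 1.5.
diced celery: (2 cup + 15 tbsp = 2.9375 cup) × 3/2 × 120 g/cup ≈ 529 g
ketchup: 1.25 L × 3/2 × 1000 mL/L ÷ 240 mL/cup ≈ 8 cup
plain yogurt: (3 tbsp + 1 tsp = 10/3 tbsp) × 3/2 ÷ 16 tbsp/cup × 245 g/cup ≈ 77 g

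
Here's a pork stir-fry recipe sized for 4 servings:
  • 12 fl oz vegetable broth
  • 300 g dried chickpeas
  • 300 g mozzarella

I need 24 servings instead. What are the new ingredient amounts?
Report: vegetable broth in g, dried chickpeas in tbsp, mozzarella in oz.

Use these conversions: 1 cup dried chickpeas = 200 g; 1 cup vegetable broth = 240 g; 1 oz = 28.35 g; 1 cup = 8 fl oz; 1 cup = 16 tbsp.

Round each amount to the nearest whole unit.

Scaling factor: 24/4 = 6.
vegetable broth: 12 fl oz × 6 ÷ 8 fl oz/cup × 240 g/cup = 2160 g
dried chickpeas: 300 g × 6 ÷ 200 g/cup × 16 tbsp/cup = 144 tbsp
mozzarella: 300 g × 6 ÷ 28.35 g/oz ≈ 63 oz

vegetable broth: 2160 g; dried chickpeas: 144 tbsp; mozzarella: 63 oz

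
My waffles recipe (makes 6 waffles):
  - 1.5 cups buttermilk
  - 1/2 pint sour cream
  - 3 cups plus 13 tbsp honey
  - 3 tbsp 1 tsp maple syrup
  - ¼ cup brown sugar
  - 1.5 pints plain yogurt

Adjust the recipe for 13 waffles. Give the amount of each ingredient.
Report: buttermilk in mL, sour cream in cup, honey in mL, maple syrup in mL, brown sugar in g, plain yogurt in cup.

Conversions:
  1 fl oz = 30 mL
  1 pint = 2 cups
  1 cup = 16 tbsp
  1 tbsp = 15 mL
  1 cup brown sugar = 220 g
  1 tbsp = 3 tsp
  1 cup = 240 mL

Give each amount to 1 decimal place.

buttermilk: 780.0 mL; sour cream: 2.2 cup; honey: 1982.5 mL; maple syrup: 108.3 mL; brown sugar: 119.2 g; plain yogurt: 6.5 cup

Scaling factor: 13/6.
buttermilk: 1.5 cup × 13/6 × 240 mL/cup = 780.0 mL
sour cream: 0.5 pint × 13/6 × 2 cup/pint ≈ 2.2 cup
honey: (3 cup + 13 tbsp = 3.8125 cup) × 13/6 × 240 mL/cup = 1982.5 mL
maple syrup: (3 tbsp + 1 tsp = 10/3 tbsp) × 13/6 × 15 mL/tbsp ≈ 108.3 mL
brown sugar: 0.25 cup × 13/6 × 220 g/cup ≈ 119.2 g
plain yogurt: 1.5 pint × 13/6 × 2 cup/pint = 6.5 cup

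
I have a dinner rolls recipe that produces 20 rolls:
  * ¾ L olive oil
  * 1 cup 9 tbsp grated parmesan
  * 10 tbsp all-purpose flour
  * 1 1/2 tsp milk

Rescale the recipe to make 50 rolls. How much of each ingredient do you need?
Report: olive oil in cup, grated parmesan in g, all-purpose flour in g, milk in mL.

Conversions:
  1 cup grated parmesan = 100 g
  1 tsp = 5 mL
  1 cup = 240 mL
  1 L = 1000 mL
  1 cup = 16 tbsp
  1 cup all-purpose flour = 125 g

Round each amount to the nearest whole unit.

olive oil: 8 cup; grated parmesan: 391 g; all-purpose flour: 195 g; milk: 19 mL

Scaling factor: 50/20 = 5/2 = 2.5.
olive oil: 0.75 L × 5/2 × 1000 mL/L ÷ 240 mL/cup ≈ 8 cup
grated parmesan: (1 cup + 9 tbsp = 1.5625 cup) × 5/2 × 100 g/cup ≈ 391 g
all-purpose flour: 10 tbsp × 5/2 ÷ 16 tbsp/cup × 125 g/cup ≈ 195 g
milk: 1.5 tsp × 5/2 × 5 mL/tsp ≈ 19 mL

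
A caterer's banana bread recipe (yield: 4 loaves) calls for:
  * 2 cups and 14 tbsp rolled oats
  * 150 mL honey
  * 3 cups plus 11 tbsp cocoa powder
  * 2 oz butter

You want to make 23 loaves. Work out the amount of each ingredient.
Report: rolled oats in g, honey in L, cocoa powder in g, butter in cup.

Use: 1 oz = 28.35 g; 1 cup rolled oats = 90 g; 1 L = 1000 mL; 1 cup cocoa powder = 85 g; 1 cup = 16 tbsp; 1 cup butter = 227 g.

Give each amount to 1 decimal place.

Scaling factor: 23/4 = 5.75.
rolled oats: (2 cup + 14 tbsp = 2.875 cup) × 23/4 × 90 g/cup ≈ 1487.8 g
honey: 150 mL × 23/4 ÷ 1000 mL/L ≈ 0.9 L
cocoa powder: (3 cup + 11 tbsp = 3.6875 cup) × 23/4 × 85 g/cup ≈ 1802.3 g
butter: 2 oz × 23/4 × 28.35 g/oz ÷ 227 g/cup ≈ 1.4 cup

rolled oats: 1487.8 g; honey: 0.9 L; cocoa powder: 1802.3 g; butter: 1.4 cup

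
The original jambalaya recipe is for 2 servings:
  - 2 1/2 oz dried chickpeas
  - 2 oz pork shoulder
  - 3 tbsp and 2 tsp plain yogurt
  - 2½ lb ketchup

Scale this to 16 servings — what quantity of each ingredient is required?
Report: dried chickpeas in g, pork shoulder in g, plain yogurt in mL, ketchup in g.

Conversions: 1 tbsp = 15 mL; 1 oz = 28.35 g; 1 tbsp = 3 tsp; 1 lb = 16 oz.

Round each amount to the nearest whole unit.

dried chickpeas: 567 g; pork shoulder: 454 g; plain yogurt: 440 mL; ketchup: 9072 g

Scaling factor: 16/2 = 8.
dried chickpeas: 2.5 oz × 8 × 28.35 g/oz = 567 g
pork shoulder: 2 oz × 8 × 28.35 g/oz ≈ 454 g
plain yogurt: (3 tbsp + 2 tsp = 11/3 tbsp) × 8 × 15 mL/tbsp = 440 mL
ketchup: 2.5 lb × 8 × 16 oz/lb × 28.35 g/oz = 9072 g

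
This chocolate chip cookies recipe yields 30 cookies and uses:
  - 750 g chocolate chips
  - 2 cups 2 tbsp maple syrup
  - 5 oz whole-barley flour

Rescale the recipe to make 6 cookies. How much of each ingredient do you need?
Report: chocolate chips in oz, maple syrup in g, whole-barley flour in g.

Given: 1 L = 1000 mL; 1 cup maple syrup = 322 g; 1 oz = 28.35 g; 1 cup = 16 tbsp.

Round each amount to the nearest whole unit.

chocolate chips: 5 oz; maple syrup: 137 g; whole-barley flour: 28 g

Scaling factor: 6/30 = 1/5 = 0.2.
chocolate chips: 750 g × 1/5 ÷ 28.35 g/oz ≈ 5 oz
maple syrup: (2 cup + 2 tbsp = 2.125 cup) × 1/5 × 322 g/cup ≈ 137 g
whole-barley flour: 5 oz × 1/5 × 28.35 g/oz ≈ 28 g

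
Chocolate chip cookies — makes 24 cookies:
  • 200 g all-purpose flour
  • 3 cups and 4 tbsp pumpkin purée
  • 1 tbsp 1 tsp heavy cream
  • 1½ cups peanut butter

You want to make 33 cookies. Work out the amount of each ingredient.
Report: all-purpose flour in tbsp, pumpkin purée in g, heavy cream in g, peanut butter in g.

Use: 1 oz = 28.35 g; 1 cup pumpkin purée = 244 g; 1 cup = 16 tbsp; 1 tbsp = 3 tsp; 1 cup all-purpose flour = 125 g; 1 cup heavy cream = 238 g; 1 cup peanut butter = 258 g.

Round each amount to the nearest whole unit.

Scaling factor: 33/24 = 11/8 = 1.375.
all-purpose flour: 200 g × 11/8 ÷ 125 g/cup × 16 tbsp/cup ≈ 35 tbsp
pumpkin purée: (3 cup + 4 tbsp = 3.25 cup) × 11/8 × 244 g/cup ≈ 1090 g
heavy cream: (1 tbsp + 1 tsp = 4/3 tbsp) × 11/8 ÷ 16 tbsp/cup × 238 g/cup ≈ 27 g
peanut butter: 1.5 cup × 11/8 × 258 g/cup ≈ 532 g

all-purpose flour: 35 tbsp; pumpkin purée: 1090 g; heavy cream: 27 g; peanut butter: 532 g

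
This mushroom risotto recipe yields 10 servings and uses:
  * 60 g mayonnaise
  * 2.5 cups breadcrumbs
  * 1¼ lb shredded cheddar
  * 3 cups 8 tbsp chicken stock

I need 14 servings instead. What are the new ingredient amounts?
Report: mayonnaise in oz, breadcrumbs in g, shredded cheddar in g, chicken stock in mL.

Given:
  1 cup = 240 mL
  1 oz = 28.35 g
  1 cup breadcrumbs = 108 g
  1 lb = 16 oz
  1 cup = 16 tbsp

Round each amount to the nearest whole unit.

Scaling factor: 14/10 = 7/5 = 1.4.
mayonnaise: 60 g × 7/5 ÷ 28.35 g/oz ≈ 3 oz
breadcrumbs: 2.5 cup × 7/5 × 108 g/cup = 378 g
shredded cheddar: 1.25 lb × 7/5 × 16 oz/lb × 28.35 g/oz ≈ 794 g
chicken stock: (3 cup + 8 tbsp = 3.5 cup) × 7/5 × 240 mL/cup = 1176 mL

mayonnaise: 3 oz; breadcrumbs: 378 g; shredded cheddar: 794 g; chicken stock: 1176 mL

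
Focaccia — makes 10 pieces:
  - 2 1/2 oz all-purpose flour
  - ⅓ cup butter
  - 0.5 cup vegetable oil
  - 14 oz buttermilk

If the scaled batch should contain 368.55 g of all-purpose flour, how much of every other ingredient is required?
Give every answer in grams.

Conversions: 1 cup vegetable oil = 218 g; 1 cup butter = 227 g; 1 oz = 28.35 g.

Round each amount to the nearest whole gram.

butter: 393 g; vegetable oil: 567 g; buttermilk: 2064 g

The original recipe has 70.875 g of all-purpose flour, so the scaling factor is 368.55 ÷ 70.875 = 26/5 = 5.2.
butter: 1/3 cup × 26/5 × 227 g/cup ≈ 393 g
vegetable oil: 0.5 cup × 26/5 × 218 g/cup ≈ 567 g
buttermilk: 14 oz × 26/5 × 28.35 g/oz ≈ 2064 g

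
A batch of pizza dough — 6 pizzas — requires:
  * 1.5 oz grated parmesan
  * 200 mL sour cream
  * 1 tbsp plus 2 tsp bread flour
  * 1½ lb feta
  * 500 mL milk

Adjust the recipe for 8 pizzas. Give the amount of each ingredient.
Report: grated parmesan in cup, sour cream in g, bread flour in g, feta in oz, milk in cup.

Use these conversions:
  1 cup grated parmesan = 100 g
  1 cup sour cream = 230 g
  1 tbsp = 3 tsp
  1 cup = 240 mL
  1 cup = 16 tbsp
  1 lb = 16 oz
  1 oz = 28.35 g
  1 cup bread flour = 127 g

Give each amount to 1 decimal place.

grated parmesan: 0.6 cup; sour cream: 255.6 g; bread flour: 17.6 g; feta: 32.0 oz; milk: 2.8 cup

Scaling factor: 8/6 = 4/3.
grated parmesan: 1.5 oz × 4/3 × 28.35 g/oz ÷ 100 g/cup ≈ 0.6 cup
sour cream: 200 mL × 4/3 ÷ 240 mL/cup × 230 g/cup ≈ 255.6 g
bread flour: (1 tbsp + 2 tsp = 5/3 tbsp) × 4/3 ÷ 16 tbsp/cup × 127 g/cup ≈ 17.6 g
feta: 1.5 lb × 4/3 × 16 oz/lb = 32.0 oz
milk: 500 mL × 4/3 ÷ 240 mL/cup ≈ 2.8 cup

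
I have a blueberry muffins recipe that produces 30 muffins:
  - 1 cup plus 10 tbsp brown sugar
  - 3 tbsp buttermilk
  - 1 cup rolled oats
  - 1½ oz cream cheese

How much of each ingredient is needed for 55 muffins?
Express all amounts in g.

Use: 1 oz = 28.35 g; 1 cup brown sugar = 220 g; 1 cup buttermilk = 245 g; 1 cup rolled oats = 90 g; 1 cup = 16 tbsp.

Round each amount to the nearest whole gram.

brown sugar: 655 g; buttermilk: 84 g; rolled oats: 165 g; cream cheese: 78 g

Scaling factor: 55/30 = 11/6.
brown sugar: (1 cup + 10 tbsp = 1.625 cup) × 11/6 × 220 g/cup ≈ 655 g
buttermilk: 3 tbsp × 11/6 ÷ 16 tbsp/cup × 245 g/cup ≈ 84 g
rolled oats: 1 cup × 11/6 × 90 g/cup = 165 g
cream cheese: 1.5 oz × 11/6 × 28.35 g/oz ≈ 78 g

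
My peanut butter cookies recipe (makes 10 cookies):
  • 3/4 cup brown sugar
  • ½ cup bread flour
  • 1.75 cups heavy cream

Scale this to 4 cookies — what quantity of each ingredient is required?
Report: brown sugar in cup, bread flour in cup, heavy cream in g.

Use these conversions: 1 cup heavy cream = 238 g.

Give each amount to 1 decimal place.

brown sugar: 0.3 cup; bread flour: 0.2 cup; heavy cream: 166.6 g

Scaling factor: 4/10 = 2/5 = 0.4.
brown sugar: 0.75 cup × 2/5 = 0.3 cup
bread flour: 0.5 cup × 2/5 = 0.2 cup
heavy cream: 1.75 cup × 2/5 × 238 g/cup = 166.6 g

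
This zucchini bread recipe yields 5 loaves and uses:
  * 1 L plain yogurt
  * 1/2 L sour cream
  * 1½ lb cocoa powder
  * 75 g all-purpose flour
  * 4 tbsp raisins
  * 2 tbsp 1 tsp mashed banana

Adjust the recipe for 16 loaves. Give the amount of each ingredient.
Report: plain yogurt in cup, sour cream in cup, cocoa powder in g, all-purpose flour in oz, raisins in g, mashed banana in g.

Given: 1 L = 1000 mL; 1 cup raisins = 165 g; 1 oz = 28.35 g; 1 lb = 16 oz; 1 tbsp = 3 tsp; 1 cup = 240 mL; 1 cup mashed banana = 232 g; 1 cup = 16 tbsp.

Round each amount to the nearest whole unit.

Scaling factor: 16/5 = 3.2.
plain yogurt: 1 L × 16/5 × 1000 mL/L ÷ 240 mL/cup ≈ 13 cup
sour cream: 0.5 L × 16/5 × 1000 mL/L ÷ 240 mL/cup ≈ 7 cup
cocoa powder: 1.5 lb × 16/5 × 16 oz/lb × 28.35 g/oz ≈ 2177 g
all-purpose flour: 75 g × 16/5 ÷ 28.35 g/oz ≈ 8 oz
raisins: 4 tbsp × 16/5 ÷ 16 tbsp/cup × 165 g/cup = 132 g
mashed banana: (2 tbsp + 1 tsp = 7/3 tbsp) × 16/5 ÷ 16 tbsp/cup × 232 g/cup ≈ 108 g

plain yogurt: 13 cup; sour cream: 7 cup; cocoa powder: 2177 g; all-purpose flour: 8 oz; raisins: 132 g; mashed banana: 108 g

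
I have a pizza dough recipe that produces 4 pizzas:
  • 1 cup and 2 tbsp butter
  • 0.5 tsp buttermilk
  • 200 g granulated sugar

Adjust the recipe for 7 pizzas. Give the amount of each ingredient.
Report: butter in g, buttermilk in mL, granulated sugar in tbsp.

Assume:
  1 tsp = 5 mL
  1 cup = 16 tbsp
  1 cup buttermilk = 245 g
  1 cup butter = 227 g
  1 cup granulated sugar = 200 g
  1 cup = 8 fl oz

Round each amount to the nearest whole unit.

Scaling factor: 7/4 = 1.75.
butter: (1 cup + 2 tbsp = 1.125 cup) × 7/4 × 227 g/cup ≈ 447 g
buttermilk: 0.5 tsp × 7/4 × 5 mL/tsp ≈ 4 mL
granulated sugar: 200 g × 7/4 ÷ 200 g/cup × 16 tbsp/cup = 28 tbsp

butter: 447 g; buttermilk: 4 mL; granulated sugar: 28 tbsp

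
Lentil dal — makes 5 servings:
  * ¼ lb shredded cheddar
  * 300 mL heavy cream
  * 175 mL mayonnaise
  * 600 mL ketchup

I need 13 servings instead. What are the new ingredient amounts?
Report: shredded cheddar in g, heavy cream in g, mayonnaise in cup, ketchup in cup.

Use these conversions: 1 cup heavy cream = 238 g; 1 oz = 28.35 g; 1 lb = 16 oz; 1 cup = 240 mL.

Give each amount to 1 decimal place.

shredded cheddar: 294.8 g; heavy cream: 773.5 g; mayonnaise: 1.9 cup; ketchup: 6.5 cup

Scaling factor: 13/5 = 2.6.
shredded cheddar: 0.25 lb × 13/5 × 16 oz/lb × 28.35 g/oz ≈ 294.8 g
heavy cream: 300 mL × 13/5 ÷ 240 mL/cup × 238 g/cup = 773.5 g
mayonnaise: 175 mL × 13/5 ÷ 240 mL/cup ≈ 1.9 cup
ketchup: 600 mL × 13/5 ÷ 240 mL/cup = 6.5 cup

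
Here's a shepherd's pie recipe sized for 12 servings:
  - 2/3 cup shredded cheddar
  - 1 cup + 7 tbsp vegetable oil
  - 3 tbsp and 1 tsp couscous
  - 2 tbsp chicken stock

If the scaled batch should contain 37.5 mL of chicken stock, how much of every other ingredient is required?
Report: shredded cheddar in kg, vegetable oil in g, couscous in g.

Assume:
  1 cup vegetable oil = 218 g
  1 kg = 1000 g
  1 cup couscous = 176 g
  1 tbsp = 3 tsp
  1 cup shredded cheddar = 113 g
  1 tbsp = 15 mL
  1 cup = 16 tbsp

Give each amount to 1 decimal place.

shredded cheddar: 0.1 kg; vegetable oil: 391.7 g; couscous: 45.8 g

The original recipe has 30 mL of chicken stock, so the scaling factor is 37.5 ÷ 30 = 5/4 = 1.25.
shredded cheddar: 2/3 cup × 5/4 × 113 g/cup ÷ 1000 g/kg ≈ 0.1 kg
vegetable oil: (1 cup + 7 tbsp = 1.4375 cup) × 5/4 × 218 g/cup ≈ 391.7 g
couscous: (3 tbsp + 1 tsp = 10/3 tbsp) × 5/4 ÷ 16 tbsp/cup × 176 g/cup ≈ 45.8 g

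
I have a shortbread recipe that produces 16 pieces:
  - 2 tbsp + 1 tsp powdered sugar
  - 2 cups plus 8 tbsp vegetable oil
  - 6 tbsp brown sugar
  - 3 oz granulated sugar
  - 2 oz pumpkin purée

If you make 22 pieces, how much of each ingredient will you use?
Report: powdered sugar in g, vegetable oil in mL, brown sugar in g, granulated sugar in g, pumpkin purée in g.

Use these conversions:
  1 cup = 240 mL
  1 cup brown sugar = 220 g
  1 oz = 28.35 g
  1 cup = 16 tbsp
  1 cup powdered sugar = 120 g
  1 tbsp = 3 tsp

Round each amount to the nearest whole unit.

powdered sugar: 24 g; vegetable oil: 825 mL; brown sugar: 113 g; granulated sugar: 117 g; pumpkin purée: 78 g

Scaling factor: 22/16 = 11/8 = 1.375.
powdered sugar: (2 tbsp + 1 tsp = 7/3 tbsp) × 11/8 ÷ 16 tbsp/cup × 120 g/cup ≈ 24 g
vegetable oil: (2 cup + 8 tbsp = 2.5 cup) × 11/8 × 240 mL/cup = 825 mL
brown sugar: 6 tbsp × 11/8 ÷ 16 tbsp/cup × 220 g/cup ≈ 113 g
granulated sugar: 3 oz × 11/8 × 28.35 g/oz ≈ 117 g
pumpkin purée: 2 oz × 11/8 × 28.35 g/oz ≈ 78 g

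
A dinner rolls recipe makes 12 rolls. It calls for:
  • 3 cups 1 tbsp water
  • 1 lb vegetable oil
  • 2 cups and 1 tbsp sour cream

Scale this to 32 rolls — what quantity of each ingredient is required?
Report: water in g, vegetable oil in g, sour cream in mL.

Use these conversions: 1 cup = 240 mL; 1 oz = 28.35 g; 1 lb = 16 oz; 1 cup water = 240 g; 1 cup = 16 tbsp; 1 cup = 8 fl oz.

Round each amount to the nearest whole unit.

water: 1960 g; vegetable oil: 1210 g; sour cream: 1320 mL

Scaling factor: 32/12 = 8/3.
water: (3 cup + 1 tbsp = 3.0625 cup) × 8/3 × 240 g/cup = 1960 g
vegetable oil: 1 lb × 8/3 × 16 oz/lb × 28.35 g/oz ≈ 1210 g
sour cream: (2 cup + 1 tbsp = 2.0625 cup) × 8/3 × 240 mL/cup = 1320 mL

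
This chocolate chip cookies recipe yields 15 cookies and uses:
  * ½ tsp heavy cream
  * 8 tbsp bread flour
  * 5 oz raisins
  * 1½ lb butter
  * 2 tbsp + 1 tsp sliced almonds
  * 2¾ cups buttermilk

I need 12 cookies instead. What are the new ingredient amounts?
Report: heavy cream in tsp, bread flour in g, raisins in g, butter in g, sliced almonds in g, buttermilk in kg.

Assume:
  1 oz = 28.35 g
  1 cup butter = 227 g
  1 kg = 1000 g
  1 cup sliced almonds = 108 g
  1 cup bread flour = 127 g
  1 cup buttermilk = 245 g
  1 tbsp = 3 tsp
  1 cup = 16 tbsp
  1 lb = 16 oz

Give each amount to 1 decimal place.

Scaling factor: 12/15 = 4/5 = 0.8.
heavy cream: 0.5 tsp × 4/5 = 0.4 tsp
bread flour: 8 tbsp × 4/5 ÷ 16 tbsp/cup × 127 g/cup = 50.8 g
raisins: 5 oz × 4/5 × 28.35 g/oz = 113.4 g
butter: 1.5 lb × 4/5 × 16 oz/lb × 28.35 g/oz ≈ 544.3 g
sliced almonds: (2 tbsp + 1 tsp = 7/3 tbsp) × 4/5 ÷ 16 tbsp/cup × 108 g/cup = 12.6 g
buttermilk: 2.75 cup × 4/5 × 245 g/cup ÷ 1000 g/kg ≈ 0.5 kg

heavy cream: 0.4 tsp; bread flour: 50.8 g; raisins: 113.4 g; butter: 544.3 g; sliced almonds: 12.6 g; buttermilk: 0.5 kg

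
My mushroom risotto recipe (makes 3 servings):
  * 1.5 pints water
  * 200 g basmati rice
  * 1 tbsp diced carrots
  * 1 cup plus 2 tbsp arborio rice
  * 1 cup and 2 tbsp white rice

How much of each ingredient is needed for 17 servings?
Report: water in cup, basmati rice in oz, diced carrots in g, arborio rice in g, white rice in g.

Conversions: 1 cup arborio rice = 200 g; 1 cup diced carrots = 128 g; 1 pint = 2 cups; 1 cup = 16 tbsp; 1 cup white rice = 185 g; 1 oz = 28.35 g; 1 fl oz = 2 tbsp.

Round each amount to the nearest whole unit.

Scaling factor: 17/3.
water: 1.5 pint × 17/3 × 2 cup/pint = 17 cup
basmati rice: 200 g × 17/3 ÷ 28.35 g/oz ≈ 40 oz
diced carrots: 1 tbsp × 17/3 ÷ 16 tbsp/cup × 128 g/cup ≈ 45 g
arborio rice: (1 cup + 2 tbsp = 1.125 cup) × 17/3 × 200 g/cup = 1275 g
white rice: (1 cup + 2 tbsp = 1.125 cup) × 17/3 × 185 g/cup ≈ 1179 g

water: 17 cup; basmati rice: 40 oz; diced carrots: 45 g; arborio rice: 1275 g; white rice: 1179 g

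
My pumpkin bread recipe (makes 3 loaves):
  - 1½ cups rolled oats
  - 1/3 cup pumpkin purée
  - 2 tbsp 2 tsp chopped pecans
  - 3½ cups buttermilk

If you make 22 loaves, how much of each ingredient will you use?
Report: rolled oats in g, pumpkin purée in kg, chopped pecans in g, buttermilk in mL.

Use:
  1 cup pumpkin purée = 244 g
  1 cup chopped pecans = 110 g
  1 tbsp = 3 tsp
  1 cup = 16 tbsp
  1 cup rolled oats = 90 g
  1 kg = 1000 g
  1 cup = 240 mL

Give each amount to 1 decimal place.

rolled oats: 990.0 g; pumpkin purée: 0.6 kg; chopped pecans: 134.4 g; buttermilk: 6160.0 mL

Scaling factor: 22/3.
rolled oats: 1.5 cup × 22/3 × 90 g/cup = 990.0 g
pumpkin purée: 1/3 cup × 22/3 × 244 g/cup ÷ 1000 g/kg ≈ 0.6 kg
chopped pecans: (2 tbsp + 2 tsp = 8/3 tbsp) × 22/3 ÷ 16 tbsp/cup × 110 g/cup ≈ 134.4 g
buttermilk: 3.5 cup × 22/3 × 240 mL/cup = 6160.0 mL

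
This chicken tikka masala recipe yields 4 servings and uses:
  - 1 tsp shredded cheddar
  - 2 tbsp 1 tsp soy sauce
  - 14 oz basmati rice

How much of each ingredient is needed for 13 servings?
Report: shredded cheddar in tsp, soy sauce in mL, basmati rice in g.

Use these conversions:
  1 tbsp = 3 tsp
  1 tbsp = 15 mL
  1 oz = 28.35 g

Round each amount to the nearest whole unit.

shredded cheddar: 3 tsp; soy sauce: 114 mL; basmati rice: 1290 g

Scaling factor: 13/4 = 3.25.
shredded cheddar: 1 tsp × 13/4 ≈ 3 tsp
soy sauce: (2 tbsp + 1 tsp = 7/3 tbsp) × 13/4 × 15 mL/tbsp ≈ 114 mL
basmati rice: 14 oz × 13/4 × 28.35 g/oz ≈ 1290 g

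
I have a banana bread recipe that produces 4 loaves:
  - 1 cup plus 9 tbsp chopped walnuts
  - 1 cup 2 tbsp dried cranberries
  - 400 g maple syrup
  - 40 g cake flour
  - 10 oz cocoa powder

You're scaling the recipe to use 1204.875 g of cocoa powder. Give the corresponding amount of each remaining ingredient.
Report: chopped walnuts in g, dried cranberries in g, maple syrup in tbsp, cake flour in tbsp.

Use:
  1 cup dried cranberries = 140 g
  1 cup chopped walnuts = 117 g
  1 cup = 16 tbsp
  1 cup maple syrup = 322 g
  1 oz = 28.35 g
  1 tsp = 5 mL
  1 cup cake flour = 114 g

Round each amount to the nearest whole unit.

The original recipe has 283.5 g of cocoa powder, so the scaling factor is 1204.875 ÷ 283.5 = 17/4 = 4.25.
chopped walnuts: (1 cup + 9 tbsp = 1.5625 cup) × 17/4 × 117 g/cup ≈ 777 g
dried cranberries: (1 cup + 2 tbsp = 1.125 cup) × 17/4 × 140 g/cup ≈ 669 g
maple syrup: 400 g × 17/4 ÷ 322 g/cup × 16 tbsp/cup ≈ 84 tbsp
cake flour: 40 g × 17/4 ÷ 114 g/cup × 16 tbsp/cup ≈ 24 tbsp

chopped walnuts: 777 g; dried cranberries: 669 g; maple syrup: 84 tbsp; cake flour: 24 tbsp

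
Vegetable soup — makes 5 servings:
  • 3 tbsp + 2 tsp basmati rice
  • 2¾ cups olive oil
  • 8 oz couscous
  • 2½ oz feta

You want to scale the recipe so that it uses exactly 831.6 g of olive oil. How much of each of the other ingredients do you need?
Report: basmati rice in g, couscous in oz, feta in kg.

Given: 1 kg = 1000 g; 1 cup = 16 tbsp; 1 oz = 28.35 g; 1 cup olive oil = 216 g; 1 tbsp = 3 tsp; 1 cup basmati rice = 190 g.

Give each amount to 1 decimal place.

The original recipe has 594 g of olive oil, so the scaling factor is 831.6 ÷ 594 = 7/5 = 1.4.
basmati rice: (3 tbsp + 2 tsp = 11/3 tbsp) × 7/5 ÷ 16 tbsp/cup × 190 g/cup ≈ 61.0 g
couscous: 8 oz × 7/5 = 11.2 oz
feta: 2.5 oz × 7/5 × 28.35 g/oz ÷ 1000 g/kg ≈ 0.1 kg

basmati rice: 61.0 g; couscous: 11.2 oz; feta: 0.1 kg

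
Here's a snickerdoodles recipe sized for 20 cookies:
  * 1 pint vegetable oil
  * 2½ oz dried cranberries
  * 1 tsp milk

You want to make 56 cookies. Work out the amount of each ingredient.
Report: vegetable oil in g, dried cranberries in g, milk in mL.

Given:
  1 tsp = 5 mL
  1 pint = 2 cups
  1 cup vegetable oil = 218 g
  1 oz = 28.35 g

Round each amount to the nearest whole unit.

vegetable oil: 1221 g; dried cranberries: 198 g; milk: 14 mL

Scaling factor: 56/20 = 14/5 = 2.8.
vegetable oil: 1 pint × 14/5 × 2 cup/pint × 218 g/cup ≈ 1221 g
dried cranberries: 2.5 oz × 14/5 × 28.35 g/oz ≈ 198 g
milk: 1 tsp × 14/5 × 5 mL/tsp = 14 mL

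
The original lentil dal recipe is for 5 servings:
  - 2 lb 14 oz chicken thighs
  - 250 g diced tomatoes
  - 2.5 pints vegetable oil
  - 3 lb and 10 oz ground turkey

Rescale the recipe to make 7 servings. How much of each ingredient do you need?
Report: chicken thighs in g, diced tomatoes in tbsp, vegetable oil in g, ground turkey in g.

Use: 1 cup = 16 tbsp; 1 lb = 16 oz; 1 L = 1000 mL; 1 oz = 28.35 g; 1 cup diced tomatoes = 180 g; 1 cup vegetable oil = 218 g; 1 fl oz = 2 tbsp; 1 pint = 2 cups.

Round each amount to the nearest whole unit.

chicken thighs: 1826 g; diced tomatoes: 31 tbsp; vegetable oil: 1526 g; ground turkey: 2302 g

Scaling factor: 7/5 = 1.4.
chicken thighs: (2 lb + 14 oz = 2.875 lb) × 7/5 × 16 oz/lb × 28.35 g/oz ≈ 1826 g
diced tomatoes: 250 g × 7/5 ÷ 180 g/cup × 16 tbsp/cup ≈ 31 tbsp
vegetable oil: 2.5 pint × 7/5 × 2 cup/pint × 218 g/cup = 1526 g
ground turkey: (3 lb + 10 oz = 3.625 lb) × 7/5 × 16 oz/lb × 28.35 g/oz ≈ 2302 g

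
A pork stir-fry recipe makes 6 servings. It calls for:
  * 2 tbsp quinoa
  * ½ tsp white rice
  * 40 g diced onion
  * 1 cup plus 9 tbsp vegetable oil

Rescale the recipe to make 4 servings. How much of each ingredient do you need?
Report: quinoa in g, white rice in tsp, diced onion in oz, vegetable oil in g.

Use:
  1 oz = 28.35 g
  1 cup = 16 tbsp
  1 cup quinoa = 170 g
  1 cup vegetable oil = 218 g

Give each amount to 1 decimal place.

Scaling factor: 4/6 = 2/3.
quinoa: 2 tbsp × 2/3 ÷ 16 tbsp/cup × 170 g/cup ≈ 14.2 g
white rice: 0.5 tsp × 2/3 ≈ 0.3 tsp
diced onion: 40 g × 2/3 ÷ 28.35 g/oz ≈ 0.9 oz
vegetable oil: (1 cup + 9 tbsp = 1.5625 cup) × 2/3 × 218 g/cup ≈ 227.1 g

quinoa: 14.2 g; white rice: 0.3 tsp; diced onion: 0.9 oz; vegetable oil: 227.1 g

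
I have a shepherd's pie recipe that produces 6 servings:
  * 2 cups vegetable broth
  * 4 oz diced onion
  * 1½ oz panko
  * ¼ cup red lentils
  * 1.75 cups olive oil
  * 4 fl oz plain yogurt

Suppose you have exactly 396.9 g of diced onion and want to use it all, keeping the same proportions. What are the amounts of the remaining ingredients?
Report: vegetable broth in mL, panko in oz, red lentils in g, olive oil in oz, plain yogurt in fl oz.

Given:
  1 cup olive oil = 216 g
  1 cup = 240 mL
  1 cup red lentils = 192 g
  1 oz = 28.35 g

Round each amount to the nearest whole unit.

The original recipe has 113.4 g of diced onion, so the scaling factor is 396.9 ÷ 113.4 = 7/2 = 3.5.
vegetable broth: 2 cup × 7/2 × 240 mL/cup = 1680 mL
panko: 1.5 oz × 7/2 ≈ 5 oz
red lentils: 0.25 cup × 7/2 × 192 g/cup = 168 g
olive oil: 1.75 cup × 7/2 × 216 g/cup ÷ 28.35 g/oz ≈ 47 oz
plain yogurt: 4 fl oz × 7/2 = 14 fl oz

vegetable broth: 1680 mL; panko: 5 oz; red lentils: 168 g; olive oil: 47 oz; plain yogurt: 14 fl oz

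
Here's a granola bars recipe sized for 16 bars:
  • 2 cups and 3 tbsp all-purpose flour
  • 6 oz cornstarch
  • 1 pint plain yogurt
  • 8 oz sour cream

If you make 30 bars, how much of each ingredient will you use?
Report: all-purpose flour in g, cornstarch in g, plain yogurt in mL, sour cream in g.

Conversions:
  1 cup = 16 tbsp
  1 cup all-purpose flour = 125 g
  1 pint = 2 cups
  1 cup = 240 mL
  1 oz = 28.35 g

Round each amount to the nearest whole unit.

all-purpose flour: 513 g; cornstarch: 319 g; plain yogurt: 900 mL; sour cream: 425 g

Scaling factor: 30/16 = 15/8 = 1.875.
all-purpose flour: (2 cup + 3 tbsp = 2.1875 cup) × 15/8 × 125 g/cup ≈ 513 g
cornstarch: 6 oz × 15/8 × 28.35 g/oz ≈ 319 g
plain yogurt: 1 pint × 15/8 × 2 cup/pint × 240 mL/cup = 900 mL
sour cream: 8 oz × 15/8 × 28.35 g/oz ≈ 425 g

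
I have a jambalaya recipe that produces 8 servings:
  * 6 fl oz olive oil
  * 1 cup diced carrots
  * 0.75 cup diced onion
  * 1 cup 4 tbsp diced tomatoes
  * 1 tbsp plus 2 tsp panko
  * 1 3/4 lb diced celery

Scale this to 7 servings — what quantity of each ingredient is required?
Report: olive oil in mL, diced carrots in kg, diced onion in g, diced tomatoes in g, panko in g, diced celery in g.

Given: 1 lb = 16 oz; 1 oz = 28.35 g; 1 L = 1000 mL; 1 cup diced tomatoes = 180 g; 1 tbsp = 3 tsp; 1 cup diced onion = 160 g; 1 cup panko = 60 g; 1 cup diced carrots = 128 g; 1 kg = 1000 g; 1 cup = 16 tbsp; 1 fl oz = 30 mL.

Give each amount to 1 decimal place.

olive oil: 157.5 mL; diced carrots: 0.1 kg; diced onion: 105.0 g; diced tomatoes: 196.9 g; panko: 5.5 g; diced celery: 694.6 g

Scaling factor: 7/8 = 0.875.
olive oil: 6 fl oz × 7/8 × 30 mL/fl oz = 157.5 mL
diced carrots: 1 cup × 7/8 × 128 g/cup ÷ 1000 g/kg ≈ 0.1 kg
diced onion: 0.75 cup × 7/8 × 160 g/cup = 105.0 g
diced tomatoes: (1 cup + 4 tbsp = 1.25 cup) × 7/8 × 180 g/cup ≈ 196.9 g
panko: (1 tbsp + 2 tsp = 5/3 tbsp) × 7/8 ÷ 16 tbsp/cup × 60 g/cup ≈ 5.5 g
diced celery: 1.75 lb × 7/8 × 16 oz/lb × 28.35 g/oz ≈ 694.6 g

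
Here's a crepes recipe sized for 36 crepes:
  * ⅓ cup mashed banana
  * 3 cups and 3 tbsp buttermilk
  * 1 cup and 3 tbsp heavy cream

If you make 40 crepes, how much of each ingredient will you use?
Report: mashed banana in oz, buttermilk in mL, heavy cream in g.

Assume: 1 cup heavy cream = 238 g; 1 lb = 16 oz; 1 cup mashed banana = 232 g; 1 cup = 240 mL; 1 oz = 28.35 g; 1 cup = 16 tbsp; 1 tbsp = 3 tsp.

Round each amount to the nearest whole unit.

mashed banana: 3 oz; buttermilk: 850 mL; heavy cream: 314 g

Scaling factor: 40/36 = 10/9.
mashed banana: 1/3 cup × 10/9 × 232 g/cup ÷ 28.35 g/oz ≈ 3 oz
buttermilk: (3 cup + 3 tbsp = 3.1875 cup) × 10/9 × 240 mL/cup = 850 mL
heavy cream: (1 cup + 3 tbsp = 1.1875 cup) × 10/9 × 238 g/cup ≈ 314 g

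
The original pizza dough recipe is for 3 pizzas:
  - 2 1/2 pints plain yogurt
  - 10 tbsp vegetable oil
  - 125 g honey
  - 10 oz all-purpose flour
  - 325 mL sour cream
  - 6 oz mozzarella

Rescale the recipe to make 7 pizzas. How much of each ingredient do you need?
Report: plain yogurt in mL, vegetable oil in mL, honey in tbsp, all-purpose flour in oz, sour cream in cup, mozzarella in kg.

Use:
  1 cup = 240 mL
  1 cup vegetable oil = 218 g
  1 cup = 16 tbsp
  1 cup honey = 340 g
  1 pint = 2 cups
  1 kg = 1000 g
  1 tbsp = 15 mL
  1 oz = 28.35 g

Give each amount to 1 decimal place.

Scaling factor: 7/3.
plain yogurt: 2.5 pint × 7/3 × 2 cup/pint × 240 mL/cup = 2800.0 mL
vegetable oil: 10 tbsp × 7/3 × 15 mL/tbsp = 350.0 mL
honey: 125 g × 7/3 ÷ 340 g/cup × 16 tbsp/cup ≈ 13.7 tbsp
all-purpose flour: 10 oz × 7/3 ≈ 23.3 oz
sour cream: 325 mL × 7/3 ÷ 240 mL/cup ≈ 3.2 cup
mozzarella: 6 oz × 7/3 × 28.35 g/oz ÷ 1000 g/kg ≈ 0.4 kg

plain yogurt: 2800.0 mL; vegetable oil: 350.0 mL; honey: 13.7 tbsp; all-purpose flour: 23.3 oz; sour cream: 3.2 cup; mozzarella: 0.4 kg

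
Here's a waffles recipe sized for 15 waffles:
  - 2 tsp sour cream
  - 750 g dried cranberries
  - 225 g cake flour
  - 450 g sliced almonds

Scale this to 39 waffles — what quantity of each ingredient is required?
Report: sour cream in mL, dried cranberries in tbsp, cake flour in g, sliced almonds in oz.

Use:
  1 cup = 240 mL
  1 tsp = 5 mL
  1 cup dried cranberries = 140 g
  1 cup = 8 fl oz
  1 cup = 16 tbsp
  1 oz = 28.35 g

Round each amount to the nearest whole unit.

Scaling factor: 39/15 = 13/5 = 2.6.
sour cream: 2 tsp × 13/5 × 5 mL/tsp = 26 mL
dried cranberries: 750 g × 13/5 ÷ 140 g/cup × 16 tbsp/cup ≈ 223 tbsp
cake flour: 225 g × 13/5 = 585 g
sliced almonds: 450 g × 13/5 ÷ 28.35 g/oz ≈ 41 oz

sour cream: 26 mL; dried cranberries: 223 tbsp; cake flour: 585 g; sliced almonds: 41 oz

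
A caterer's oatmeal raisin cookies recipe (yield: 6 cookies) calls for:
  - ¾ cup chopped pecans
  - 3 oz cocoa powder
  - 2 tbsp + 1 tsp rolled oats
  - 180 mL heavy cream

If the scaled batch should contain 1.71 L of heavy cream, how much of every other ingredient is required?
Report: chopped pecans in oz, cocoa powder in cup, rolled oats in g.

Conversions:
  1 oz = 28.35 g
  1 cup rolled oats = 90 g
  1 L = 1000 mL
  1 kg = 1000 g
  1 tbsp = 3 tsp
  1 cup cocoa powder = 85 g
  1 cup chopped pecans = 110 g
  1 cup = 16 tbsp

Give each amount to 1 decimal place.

chopped pecans: 27.6 oz; cocoa powder: 9.5 cup; rolled oats: 124.7 g

The original recipe has 0.18 L of heavy cream, so the scaling factor is 1.71 ÷ 0.18 = 19/2 = 9.5.
chopped pecans: 0.75 cup × 19/2 × 110 g/cup ÷ 28.35 g/oz ≈ 27.6 oz
cocoa powder: 3 oz × 19/2 × 28.35 g/oz ÷ 85 g/cup ≈ 9.5 cup
rolled oats: (2 tbsp + 1 tsp = 7/3 tbsp) × 19/2 ÷ 16 tbsp/cup × 90 g/cup ≈ 124.7 g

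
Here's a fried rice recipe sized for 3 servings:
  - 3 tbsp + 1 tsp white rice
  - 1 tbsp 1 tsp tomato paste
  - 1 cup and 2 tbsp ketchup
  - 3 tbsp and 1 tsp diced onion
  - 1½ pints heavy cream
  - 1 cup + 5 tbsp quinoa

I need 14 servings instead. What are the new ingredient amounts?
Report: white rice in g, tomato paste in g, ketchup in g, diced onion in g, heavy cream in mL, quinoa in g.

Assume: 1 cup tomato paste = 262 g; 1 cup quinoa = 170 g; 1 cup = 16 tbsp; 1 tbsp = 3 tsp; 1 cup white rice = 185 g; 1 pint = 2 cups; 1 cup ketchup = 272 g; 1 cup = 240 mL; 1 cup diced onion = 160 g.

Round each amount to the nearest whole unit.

white rice: 180 g; tomato paste: 102 g; ketchup: 1428 g; diced onion: 156 g; heavy cream: 3360 mL; quinoa: 1041 g

Scaling factor: 14/3.
white rice: (3 tbsp + 1 tsp = 10/3 tbsp) × 14/3 ÷ 16 tbsp/cup × 185 g/cup ≈ 180 g
tomato paste: (1 tbsp + 1 tsp = 4/3 tbsp) × 14/3 ÷ 16 tbsp/cup × 262 g/cup ≈ 102 g
ketchup: (1 cup + 2 tbsp = 1.125 cup) × 14/3 × 272 g/cup = 1428 g
diced onion: (3 tbsp + 1 tsp = 10/3 tbsp) × 14/3 ÷ 16 tbsp/cup × 160 g/cup ≈ 156 g
heavy cream: 1.5 pint × 14/3 × 2 cup/pint × 240 mL/cup = 3360 mL
quinoa: (1 cup + 5 tbsp = 1.3125 cup) × 14/3 × 170 g/cup ≈ 1041 g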